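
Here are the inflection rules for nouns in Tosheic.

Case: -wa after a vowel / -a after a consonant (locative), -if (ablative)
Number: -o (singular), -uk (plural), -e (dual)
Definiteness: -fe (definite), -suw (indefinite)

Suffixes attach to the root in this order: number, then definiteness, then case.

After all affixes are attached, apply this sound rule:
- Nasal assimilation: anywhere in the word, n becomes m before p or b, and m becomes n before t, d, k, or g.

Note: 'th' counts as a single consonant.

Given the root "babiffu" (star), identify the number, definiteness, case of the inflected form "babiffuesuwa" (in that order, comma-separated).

dual, indefinite, locative

Segment: babiffu-e-suw-a.
number: -e → dual.
definiteness: -suw → indefinite.
case: -wa/a → locative.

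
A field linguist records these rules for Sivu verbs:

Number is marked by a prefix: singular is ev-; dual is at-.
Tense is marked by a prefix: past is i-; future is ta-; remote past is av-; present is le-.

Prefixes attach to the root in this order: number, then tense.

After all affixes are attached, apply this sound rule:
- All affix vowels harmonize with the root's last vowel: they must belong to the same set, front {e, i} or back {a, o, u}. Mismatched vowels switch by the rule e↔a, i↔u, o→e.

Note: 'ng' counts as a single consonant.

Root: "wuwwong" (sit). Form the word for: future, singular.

Attach number singular ev- → evwuwwong.
Attach tense future ta- → taevwuwwong.
Apply vowel harmony: taevwuwwong → taavwuwwong.

taavwuwwong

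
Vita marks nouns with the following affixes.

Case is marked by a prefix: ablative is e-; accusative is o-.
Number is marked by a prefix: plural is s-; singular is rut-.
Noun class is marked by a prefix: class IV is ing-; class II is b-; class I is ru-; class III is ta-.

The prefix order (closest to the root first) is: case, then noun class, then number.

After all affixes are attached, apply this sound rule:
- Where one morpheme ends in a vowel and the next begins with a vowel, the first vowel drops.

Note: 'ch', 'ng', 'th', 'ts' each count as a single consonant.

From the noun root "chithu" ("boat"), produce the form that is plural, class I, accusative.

srochithu

Attach case accusative o- → ochithu.
Attach noun class class I ru- → ruochithu.
Attach number plural s- → sruochithu.
Apply vowel deletion: sruochithu → srochithu.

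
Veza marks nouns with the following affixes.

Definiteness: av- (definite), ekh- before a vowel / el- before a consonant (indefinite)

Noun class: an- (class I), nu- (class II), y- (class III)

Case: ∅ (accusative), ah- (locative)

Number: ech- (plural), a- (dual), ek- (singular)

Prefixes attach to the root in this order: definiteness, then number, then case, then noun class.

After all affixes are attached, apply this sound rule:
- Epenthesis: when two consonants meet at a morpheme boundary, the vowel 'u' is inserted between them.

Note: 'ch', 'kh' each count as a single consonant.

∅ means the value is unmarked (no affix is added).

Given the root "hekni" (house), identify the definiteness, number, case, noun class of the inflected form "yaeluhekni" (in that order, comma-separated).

indefinite, dual, accusative, class III

Segment: y-a-el-hekni.
definiteness: ekh/el- → indefinite.
number: a- → dual.
case: ∅ → accusative.
noun class: y- → class III.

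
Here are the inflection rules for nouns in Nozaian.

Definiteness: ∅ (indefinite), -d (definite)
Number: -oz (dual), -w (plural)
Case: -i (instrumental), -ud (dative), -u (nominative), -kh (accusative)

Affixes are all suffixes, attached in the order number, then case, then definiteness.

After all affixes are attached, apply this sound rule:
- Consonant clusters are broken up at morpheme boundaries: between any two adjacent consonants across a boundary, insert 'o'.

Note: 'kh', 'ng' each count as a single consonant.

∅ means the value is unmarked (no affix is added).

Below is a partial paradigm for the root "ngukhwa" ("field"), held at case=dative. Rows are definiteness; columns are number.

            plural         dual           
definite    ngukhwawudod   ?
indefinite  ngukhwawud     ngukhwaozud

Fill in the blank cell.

ngukhwaozudod

Attach number dual -oz → ngukhwaoz.
Attach case dative -ud → ngukhwaozud.
Attach definiteness definite -d → ngukhwaozudd.
Apply epenthesis: ngukhwaozudd → ngukhwaozudod.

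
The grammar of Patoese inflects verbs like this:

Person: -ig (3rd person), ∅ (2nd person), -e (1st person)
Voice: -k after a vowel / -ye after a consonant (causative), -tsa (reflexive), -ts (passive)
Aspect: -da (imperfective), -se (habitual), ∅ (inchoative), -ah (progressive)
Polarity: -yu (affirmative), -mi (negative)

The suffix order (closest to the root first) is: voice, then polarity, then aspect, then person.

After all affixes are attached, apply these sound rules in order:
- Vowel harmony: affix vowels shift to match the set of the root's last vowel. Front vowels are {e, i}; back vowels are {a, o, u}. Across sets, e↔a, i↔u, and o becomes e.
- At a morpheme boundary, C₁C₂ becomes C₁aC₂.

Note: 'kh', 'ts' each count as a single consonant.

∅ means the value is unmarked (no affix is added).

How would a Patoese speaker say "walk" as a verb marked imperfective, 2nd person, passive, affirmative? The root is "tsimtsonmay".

tsimtsonmayatsayuda

Attach voice passive -ts → tsimtsonmayts.
Attach polarity affirmative -yu → tsimtsonmaytsyu.
Attach aspect imperfective -da → tsimtsonmaytsyuda.
person = 2nd person: zero marking, form stays tsimtsonmaytsyuda.
Vowel harmony: no change.
Apply epenthesis: tsimtsonmaytsyuda → tsimtsonmayatsayuda.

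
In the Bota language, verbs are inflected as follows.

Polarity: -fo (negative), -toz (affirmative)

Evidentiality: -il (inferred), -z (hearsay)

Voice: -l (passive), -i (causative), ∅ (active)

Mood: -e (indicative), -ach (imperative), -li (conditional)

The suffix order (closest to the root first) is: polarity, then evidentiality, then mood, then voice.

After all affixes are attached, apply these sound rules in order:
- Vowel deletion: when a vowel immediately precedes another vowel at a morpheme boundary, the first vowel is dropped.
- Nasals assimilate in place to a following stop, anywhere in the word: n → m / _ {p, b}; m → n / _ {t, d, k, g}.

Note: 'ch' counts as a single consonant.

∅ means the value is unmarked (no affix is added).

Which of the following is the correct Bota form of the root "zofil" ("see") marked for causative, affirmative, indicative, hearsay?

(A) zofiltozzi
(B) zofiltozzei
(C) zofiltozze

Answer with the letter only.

A

Attach polarity affirmative -toz → zofiltoz.
Attach evidentiality hearsay -z → zofiltozz.
Attach mood indicative -e → zofiltozze.
Attach voice causative -i → zofiltozzei.
Apply vowel deletion: zofiltozzei → zofiltozzi.
Nasal assimilation: no change.
So the correct form is zofiltozzi, option (A).
(C) zofiltozze is wrong: it uses active instead of causative for voice.
(B) zofiltozzei is wrong: it fails to apply the sound rule(s).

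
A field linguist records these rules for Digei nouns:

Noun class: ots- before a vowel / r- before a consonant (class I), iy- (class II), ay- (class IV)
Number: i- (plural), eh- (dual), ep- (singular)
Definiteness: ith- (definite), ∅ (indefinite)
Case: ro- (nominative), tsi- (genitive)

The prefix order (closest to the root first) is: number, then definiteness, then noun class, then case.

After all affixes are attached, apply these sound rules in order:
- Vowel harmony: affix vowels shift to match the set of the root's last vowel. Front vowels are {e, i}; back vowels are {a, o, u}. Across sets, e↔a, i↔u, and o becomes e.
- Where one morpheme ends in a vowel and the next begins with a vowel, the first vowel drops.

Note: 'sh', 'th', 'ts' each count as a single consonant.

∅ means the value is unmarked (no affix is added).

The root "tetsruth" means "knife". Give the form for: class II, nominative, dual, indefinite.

ruyahtetsruth

Attach number dual eh- → ehtetsruth.
definiteness = indefinite: zero marking, form stays ehtetsruth.
Attach noun class class II iy- → iyehtetsruth.
Attach case nominative ro- → roiyehtetsruth.
Apply vowel harmony: roiyehtetsruth → rouyahtetsruth.
Apply vowel deletion: rouyahtetsruth → ruyahtetsruth.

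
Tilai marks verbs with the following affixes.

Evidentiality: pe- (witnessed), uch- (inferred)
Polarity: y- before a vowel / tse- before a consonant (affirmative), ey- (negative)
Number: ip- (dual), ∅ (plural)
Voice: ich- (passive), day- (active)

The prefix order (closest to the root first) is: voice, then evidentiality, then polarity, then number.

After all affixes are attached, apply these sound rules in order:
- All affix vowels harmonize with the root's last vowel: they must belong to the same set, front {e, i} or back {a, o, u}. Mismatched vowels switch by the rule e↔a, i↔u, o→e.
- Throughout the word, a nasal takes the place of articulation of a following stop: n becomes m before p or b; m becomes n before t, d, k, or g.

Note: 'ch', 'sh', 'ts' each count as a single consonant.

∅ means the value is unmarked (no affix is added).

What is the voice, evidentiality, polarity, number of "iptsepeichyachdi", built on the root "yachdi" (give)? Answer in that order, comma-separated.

passive, witnessed, affirmative, dual

Segment: ip-tse-pe-ich-yachdi.
voice: ich- → passive.
evidentiality: pe- → witnessed.
polarity: y/tse- → affirmative.
number: ip- → dual.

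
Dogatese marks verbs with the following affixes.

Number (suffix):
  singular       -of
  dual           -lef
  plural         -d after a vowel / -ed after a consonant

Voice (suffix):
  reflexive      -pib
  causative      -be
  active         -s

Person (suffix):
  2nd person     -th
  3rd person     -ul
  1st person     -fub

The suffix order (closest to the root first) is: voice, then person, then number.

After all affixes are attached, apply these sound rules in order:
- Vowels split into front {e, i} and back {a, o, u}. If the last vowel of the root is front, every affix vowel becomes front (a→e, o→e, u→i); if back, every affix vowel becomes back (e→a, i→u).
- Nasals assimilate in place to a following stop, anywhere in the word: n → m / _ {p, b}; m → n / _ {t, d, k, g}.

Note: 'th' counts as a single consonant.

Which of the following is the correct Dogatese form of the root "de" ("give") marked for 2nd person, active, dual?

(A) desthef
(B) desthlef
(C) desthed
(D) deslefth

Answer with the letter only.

B

Attach voice active -s → des.
Attach person 2nd person -th → desth.
Attach number dual -lef → desthlef.
Vowel harmony: no change.
Nasal assimilation: no change.
So the correct form is desthlef, option (B).
(D) deslefth is wrong: it has the affixes in the wrong order.
(A) desthef is wrong: it uses singular instead of dual for number.
(C) desthed is wrong: it uses plural instead of dual for number.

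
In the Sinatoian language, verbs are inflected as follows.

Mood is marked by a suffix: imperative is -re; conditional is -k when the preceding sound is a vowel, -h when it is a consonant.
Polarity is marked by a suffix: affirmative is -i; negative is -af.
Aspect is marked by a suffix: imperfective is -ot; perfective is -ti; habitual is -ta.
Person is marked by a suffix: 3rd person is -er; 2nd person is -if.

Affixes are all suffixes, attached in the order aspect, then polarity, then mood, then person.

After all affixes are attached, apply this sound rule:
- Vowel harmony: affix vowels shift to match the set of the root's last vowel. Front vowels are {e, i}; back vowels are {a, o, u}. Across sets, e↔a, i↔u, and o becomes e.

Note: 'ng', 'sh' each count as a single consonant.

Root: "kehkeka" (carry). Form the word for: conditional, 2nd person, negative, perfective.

Attach aspect perfective -ti → kehkekati.
Attach polarity negative -af → kehkekatiaf.
Attach mood conditional -h (after consonant 'f') → kehkekatiafh.
Attach person 2nd person -if → kehkekatiafhif.
Apply vowel harmony: kehkekatiafhif → kehkekatuafhuf.

kehkekatuafhuf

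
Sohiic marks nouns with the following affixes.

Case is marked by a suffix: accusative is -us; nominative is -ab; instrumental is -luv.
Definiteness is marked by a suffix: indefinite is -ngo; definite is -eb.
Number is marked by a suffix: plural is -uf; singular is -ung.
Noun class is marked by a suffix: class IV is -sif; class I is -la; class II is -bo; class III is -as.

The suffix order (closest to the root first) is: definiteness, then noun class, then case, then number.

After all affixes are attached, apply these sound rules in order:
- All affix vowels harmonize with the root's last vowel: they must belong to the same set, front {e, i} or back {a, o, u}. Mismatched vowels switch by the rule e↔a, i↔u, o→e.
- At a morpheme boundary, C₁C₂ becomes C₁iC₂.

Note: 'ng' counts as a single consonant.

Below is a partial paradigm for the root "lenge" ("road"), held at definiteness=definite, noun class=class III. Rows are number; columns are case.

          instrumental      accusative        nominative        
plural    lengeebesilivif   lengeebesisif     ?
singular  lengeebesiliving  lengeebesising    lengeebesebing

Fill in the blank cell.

lengeebesebif

Attach definiteness definite -eb → lengeeb.
Attach noun class class III -as → lengeebas.
Attach case nominative -ab → lengeebasab.
Attach number plural -uf → lengeebasabuf.
Apply vowel harmony: lengeebasabuf → lengeebesebif.
Epenthesis: no change.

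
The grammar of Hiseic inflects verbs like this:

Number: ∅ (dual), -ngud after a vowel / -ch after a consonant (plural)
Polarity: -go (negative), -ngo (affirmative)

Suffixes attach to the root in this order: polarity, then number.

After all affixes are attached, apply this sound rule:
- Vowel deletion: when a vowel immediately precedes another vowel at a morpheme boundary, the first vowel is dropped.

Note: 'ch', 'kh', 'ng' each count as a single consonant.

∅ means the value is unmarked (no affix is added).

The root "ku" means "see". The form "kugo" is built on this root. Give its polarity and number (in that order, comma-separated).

negative, dual

Segment: ku-go.
polarity: -go → negative.
number: ∅ → dual.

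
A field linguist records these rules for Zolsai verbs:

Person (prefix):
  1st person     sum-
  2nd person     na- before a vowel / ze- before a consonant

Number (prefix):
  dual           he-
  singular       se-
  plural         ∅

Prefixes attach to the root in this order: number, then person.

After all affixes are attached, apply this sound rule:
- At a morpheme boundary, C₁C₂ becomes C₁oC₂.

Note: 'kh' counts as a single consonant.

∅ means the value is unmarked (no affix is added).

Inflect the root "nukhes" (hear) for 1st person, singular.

sumosenukhes

Attach number singular se- → senukhes.
Attach person 1st person sum- → sumsenukhes.
Apply epenthesis: sumsenukhes → sumosenukhes.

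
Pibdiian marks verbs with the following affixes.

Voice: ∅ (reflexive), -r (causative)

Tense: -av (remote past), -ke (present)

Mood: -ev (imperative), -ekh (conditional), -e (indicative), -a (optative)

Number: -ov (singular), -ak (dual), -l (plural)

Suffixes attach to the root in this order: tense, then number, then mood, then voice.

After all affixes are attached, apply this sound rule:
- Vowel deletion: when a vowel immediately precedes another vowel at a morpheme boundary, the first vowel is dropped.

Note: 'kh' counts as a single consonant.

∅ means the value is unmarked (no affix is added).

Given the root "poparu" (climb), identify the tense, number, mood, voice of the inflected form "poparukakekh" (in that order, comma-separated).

Segment: poparu-ke-ak-ekh.
tense: -ke → present.
number: -ak → dual.
mood: -ekh → conditional.
voice: ∅ → reflexive.

present, dual, conditional, reflexive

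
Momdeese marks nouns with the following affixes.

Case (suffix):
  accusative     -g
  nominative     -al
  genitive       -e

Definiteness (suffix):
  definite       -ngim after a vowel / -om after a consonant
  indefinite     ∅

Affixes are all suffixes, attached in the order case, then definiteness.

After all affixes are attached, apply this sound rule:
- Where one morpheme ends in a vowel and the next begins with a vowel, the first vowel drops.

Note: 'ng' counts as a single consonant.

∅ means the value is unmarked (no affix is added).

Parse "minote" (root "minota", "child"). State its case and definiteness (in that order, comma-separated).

genitive, indefinite

Segment: minota-e.
case: -e → genitive.
definiteness: ∅ → indefinite.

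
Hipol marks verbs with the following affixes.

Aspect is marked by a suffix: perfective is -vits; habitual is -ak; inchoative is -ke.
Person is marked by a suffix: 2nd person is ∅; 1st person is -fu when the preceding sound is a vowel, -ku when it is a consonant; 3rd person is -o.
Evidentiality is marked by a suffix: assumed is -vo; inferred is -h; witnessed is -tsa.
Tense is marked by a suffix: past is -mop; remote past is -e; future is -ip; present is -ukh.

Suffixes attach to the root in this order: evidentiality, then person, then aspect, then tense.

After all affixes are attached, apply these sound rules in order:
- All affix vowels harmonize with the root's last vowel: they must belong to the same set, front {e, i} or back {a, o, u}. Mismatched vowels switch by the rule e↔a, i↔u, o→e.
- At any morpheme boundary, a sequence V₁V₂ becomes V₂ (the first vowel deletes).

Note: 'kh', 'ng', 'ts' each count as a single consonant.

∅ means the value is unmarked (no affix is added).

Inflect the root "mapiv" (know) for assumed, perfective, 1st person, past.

mapivvefivitsmep

Attach evidentiality assumed -vo → mapivvo.
Attach person 1st person -fu (after vowel 'o') → mapivvofu.
Attach aspect perfective -vits → mapivvofuvits.
Attach tense past -mop → mapivvofuvitsmop.
Apply vowel harmony: mapivvofuvitsmop → mapivvefivitsmep.
Vowel deletion: no change.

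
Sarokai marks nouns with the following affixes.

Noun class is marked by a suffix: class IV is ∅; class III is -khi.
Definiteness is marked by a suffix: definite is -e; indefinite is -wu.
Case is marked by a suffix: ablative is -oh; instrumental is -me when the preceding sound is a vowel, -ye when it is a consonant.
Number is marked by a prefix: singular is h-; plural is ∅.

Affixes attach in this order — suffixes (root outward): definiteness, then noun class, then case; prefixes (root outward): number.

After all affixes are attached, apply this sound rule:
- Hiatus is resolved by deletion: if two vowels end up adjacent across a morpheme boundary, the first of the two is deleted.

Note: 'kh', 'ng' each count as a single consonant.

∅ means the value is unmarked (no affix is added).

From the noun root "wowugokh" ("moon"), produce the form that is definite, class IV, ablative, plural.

Attach definiteness definite -e → wowugokhe.
noun class = class IV: zero marking, form stays wowugokhe.
number = plural: zero marking, form stays wowugokhe.
Attach case ablative -oh → wowugokheoh.
Apply vowel deletion: wowugokheoh → wowugokhoh.

wowugokhoh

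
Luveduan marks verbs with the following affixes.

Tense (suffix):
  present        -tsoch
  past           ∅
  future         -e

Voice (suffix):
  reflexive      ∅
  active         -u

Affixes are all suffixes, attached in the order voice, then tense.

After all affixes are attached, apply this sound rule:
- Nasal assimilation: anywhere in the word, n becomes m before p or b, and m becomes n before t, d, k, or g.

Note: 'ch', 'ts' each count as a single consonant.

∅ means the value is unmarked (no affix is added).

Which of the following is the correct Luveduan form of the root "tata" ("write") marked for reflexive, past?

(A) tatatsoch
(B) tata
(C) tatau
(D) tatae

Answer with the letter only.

B

voice = reflexive: zero marking, form stays tata.
tense = past: zero marking, form stays tata.
Nasal assimilation: no change.
So the correct form is tata, option (B).
(C) tatau is wrong: it uses active instead of reflexive for voice.
(D) tatae is wrong: it uses future instead of past for tense.
(A) tatatsoch is wrong: it uses present instead of past for tense.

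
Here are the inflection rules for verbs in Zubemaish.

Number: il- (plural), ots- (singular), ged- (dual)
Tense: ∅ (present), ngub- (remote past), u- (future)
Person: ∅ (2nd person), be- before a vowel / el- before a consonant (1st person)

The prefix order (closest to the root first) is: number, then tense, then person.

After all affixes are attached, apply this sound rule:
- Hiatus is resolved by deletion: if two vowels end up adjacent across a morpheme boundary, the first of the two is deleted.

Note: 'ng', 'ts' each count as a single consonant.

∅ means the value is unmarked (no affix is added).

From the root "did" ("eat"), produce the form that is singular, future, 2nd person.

Attach number singular ots- → otsdid.
Attach tense future u- → uotsdid.
person = 2nd person: zero marking, form stays uotsdid.
Apply vowel deletion: uotsdid → otsdid.

otsdid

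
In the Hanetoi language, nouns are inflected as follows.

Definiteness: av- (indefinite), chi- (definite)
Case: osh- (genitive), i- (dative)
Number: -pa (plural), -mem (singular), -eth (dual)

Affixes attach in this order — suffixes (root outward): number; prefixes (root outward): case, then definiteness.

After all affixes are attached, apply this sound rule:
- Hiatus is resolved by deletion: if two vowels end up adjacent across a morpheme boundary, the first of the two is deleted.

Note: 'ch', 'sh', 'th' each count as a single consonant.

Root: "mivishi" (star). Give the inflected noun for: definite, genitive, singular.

Attach case genitive osh- → oshmivishi.
Attach definiteness definite chi- → chioshmivishi.
Attach number singular -mem → chioshmivishimem.
Apply vowel deletion: chioshmivishimem → choshmivishimem.

choshmivishimem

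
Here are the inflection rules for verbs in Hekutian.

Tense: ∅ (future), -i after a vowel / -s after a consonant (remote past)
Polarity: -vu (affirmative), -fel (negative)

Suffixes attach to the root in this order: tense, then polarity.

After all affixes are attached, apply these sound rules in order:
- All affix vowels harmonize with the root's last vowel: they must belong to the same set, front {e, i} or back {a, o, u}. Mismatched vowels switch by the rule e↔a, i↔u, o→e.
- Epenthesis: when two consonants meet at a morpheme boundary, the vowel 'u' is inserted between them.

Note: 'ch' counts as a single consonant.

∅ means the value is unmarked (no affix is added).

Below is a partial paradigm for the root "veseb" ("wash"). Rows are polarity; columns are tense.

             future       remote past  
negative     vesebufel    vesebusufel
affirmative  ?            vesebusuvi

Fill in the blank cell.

tense = future: zero marking, form stays veseb.
Attach polarity affirmative -vu → vesebvu.
Apply vowel harmony: vesebvu → vesebvi.
Apply epenthesis: vesebvi → vesebuvi.

vesebuvi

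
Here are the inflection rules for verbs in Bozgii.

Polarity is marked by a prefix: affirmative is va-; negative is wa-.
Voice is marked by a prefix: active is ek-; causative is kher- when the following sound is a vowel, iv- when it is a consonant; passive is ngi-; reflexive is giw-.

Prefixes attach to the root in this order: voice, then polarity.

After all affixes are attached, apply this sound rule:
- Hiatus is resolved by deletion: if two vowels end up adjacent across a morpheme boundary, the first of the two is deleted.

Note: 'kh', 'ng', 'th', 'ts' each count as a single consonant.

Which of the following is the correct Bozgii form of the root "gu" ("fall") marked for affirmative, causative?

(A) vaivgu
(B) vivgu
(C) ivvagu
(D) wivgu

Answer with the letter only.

Attach voice causative iv- (before consonant 'g') → ivgu.
Attach polarity affirmative va- → vaivgu.
Apply vowel deletion: vaivgu → vivgu.
So the correct form is vivgu, option (B).
(D) wivgu is wrong: it uses negative instead of affirmative for polarity.
(C) ivvagu is wrong: it has the affixes in the wrong order.
(A) vaivgu is wrong: it fails to apply the sound rule(s).

B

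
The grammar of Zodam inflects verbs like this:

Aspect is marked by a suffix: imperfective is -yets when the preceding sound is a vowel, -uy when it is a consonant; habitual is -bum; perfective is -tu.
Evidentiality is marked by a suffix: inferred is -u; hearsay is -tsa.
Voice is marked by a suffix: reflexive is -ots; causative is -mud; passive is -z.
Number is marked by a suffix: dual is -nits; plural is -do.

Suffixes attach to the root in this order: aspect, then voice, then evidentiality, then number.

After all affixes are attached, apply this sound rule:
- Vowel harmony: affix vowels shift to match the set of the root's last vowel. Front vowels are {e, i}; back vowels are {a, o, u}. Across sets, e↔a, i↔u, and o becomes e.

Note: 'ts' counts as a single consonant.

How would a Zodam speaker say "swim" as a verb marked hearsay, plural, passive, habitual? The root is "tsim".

tsimbimztsede

Attach aspect habitual -bum → tsimbum.
Attach voice passive -z → tsimbumz.
Attach evidentiality hearsay -tsa → tsimbumztsa.
Attach number plural -do → tsimbumztsado.
Apply vowel harmony: tsimbumztsado → tsimbimztsede.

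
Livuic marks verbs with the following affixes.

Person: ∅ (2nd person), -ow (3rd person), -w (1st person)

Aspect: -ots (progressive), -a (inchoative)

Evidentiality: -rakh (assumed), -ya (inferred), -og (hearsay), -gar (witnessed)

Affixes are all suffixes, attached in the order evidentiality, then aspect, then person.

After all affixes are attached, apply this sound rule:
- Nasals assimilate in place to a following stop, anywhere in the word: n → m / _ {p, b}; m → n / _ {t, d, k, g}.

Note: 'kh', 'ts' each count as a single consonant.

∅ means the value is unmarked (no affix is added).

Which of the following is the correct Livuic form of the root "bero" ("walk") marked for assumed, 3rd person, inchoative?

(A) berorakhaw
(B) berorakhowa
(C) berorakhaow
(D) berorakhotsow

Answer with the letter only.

Attach evidentiality assumed -rakh → berorakh.
Attach aspect inchoative -a → berorakha.
Attach person 3rd person -ow → berorakhaow.
Nasal assimilation: no change.
So the correct form is berorakhaow, option (C).
(D) berorakhotsow is wrong: it uses progressive instead of inchoative for aspect.
(B) berorakhowa is wrong: it has the affixes in the wrong order.
(A) berorakhaw is wrong: it uses 1st person instead of 3rd person for person.

C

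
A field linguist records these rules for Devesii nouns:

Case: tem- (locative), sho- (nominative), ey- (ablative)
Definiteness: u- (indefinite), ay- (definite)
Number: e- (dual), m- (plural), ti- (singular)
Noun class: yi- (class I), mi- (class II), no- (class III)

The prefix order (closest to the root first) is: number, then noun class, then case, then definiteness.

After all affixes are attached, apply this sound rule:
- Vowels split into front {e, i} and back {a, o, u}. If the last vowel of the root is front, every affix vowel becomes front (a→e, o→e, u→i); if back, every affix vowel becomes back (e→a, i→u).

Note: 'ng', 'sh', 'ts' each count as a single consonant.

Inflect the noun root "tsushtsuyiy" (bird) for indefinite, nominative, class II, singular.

Attach number singular ti- → titsushtsuyiy.
Attach noun class class II mi- → mititsushtsuyiy.
Attach case nominative sho- → shomititsushtsuyiy.
Attach definiteness indefinite u- → ushomititsushtsuyiy.
Apply vowel harmony: ushomititsushtsuyiy → ishemititsushtsuyiy.

ishemititsushtsuyiy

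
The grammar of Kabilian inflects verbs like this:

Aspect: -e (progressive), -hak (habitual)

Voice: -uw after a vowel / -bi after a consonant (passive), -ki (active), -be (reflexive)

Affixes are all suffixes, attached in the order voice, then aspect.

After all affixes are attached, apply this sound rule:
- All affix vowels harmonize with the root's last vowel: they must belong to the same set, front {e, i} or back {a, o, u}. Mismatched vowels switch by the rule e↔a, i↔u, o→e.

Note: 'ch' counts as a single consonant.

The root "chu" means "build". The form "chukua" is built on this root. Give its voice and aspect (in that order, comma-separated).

Segment: chu-ki-e.
voice: -ki → active.
aspect: -e → progressive.

active, progressive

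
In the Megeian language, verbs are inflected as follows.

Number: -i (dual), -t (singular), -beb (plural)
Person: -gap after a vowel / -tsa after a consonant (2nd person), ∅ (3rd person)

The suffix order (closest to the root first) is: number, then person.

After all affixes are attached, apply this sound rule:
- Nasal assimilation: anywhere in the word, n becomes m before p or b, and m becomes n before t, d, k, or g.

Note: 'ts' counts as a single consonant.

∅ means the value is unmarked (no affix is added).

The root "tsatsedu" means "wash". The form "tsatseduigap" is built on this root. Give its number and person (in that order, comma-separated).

dual, 2nd person

Segment: tsatsedu-i-gap.
number: -i → dual.
person: -gap/tsa → 2nd person.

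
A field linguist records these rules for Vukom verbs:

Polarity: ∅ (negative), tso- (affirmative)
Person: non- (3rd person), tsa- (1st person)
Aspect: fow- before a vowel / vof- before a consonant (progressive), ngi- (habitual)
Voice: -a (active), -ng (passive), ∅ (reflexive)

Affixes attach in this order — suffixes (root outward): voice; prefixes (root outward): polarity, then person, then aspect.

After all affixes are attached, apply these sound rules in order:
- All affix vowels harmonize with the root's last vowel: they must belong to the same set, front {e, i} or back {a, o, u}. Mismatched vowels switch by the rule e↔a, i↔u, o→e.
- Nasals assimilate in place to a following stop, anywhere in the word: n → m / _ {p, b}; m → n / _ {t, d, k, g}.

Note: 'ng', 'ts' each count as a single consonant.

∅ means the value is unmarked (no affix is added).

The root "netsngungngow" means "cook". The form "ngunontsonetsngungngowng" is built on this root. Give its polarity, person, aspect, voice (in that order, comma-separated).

Segment: ngi-non-tso-netsngungngow-ng.
polarity: tso- → affirmative.
person: non- → 3rd person.
aspect: ngi- → habitual.
voice: -ng → passive.

affirmative, 3rd person, habitual, passive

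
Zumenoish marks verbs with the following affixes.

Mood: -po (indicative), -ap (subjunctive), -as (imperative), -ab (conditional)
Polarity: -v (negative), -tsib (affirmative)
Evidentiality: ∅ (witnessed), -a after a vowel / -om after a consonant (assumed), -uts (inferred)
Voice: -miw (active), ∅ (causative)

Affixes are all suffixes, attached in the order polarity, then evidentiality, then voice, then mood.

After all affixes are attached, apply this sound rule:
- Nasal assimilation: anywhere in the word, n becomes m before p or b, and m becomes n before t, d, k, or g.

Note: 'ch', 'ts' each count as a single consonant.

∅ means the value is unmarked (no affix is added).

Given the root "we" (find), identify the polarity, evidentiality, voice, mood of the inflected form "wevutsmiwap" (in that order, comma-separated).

negative, inferred, active, subjunctive

Segment: we-v-uts-miw-ap.
polarity: -v → negative.
evidentiality: -uts → inferred.
voice: -miw → active.
mood: -ap → subjunctive.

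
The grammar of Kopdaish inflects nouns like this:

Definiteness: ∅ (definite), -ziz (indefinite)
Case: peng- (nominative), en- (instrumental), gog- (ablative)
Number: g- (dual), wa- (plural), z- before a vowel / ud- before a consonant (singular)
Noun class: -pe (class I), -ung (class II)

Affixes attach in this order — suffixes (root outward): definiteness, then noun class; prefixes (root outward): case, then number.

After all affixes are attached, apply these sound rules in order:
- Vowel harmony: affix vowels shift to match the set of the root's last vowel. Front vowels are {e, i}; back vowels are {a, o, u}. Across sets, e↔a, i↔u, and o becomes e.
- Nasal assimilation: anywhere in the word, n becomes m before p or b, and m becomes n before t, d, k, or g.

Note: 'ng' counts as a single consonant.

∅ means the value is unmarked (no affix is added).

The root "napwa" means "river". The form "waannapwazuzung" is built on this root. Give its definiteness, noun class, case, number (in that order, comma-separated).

indefinite, class II, instrumental, plural

Segment: wa-en-napwa-ziz-ung.
definiteness: -ziz → indefinite.
noun class: -ung → class II.
case: en- → instrumental.
number: wa- → plural.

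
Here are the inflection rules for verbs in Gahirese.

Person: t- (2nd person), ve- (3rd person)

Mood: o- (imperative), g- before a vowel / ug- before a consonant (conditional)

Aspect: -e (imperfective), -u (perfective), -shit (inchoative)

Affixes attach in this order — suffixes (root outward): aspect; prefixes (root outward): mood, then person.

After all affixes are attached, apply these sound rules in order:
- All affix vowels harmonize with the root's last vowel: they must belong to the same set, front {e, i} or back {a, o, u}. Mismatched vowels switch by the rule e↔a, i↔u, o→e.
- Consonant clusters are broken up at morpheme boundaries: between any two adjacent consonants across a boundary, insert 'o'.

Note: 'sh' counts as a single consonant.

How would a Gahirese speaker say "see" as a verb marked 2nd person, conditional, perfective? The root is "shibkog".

Attach aspect perfective -u → shibkogu.
Attach mood conditional ug- (before consonant 'sh') → ugshibkogu.
Attach person 2nd person t- → tugshibkogu.
Vowel harmony: no change.
Apply epenthesis: tugshibkogu → tugoshibkogu.

tugoshibkogu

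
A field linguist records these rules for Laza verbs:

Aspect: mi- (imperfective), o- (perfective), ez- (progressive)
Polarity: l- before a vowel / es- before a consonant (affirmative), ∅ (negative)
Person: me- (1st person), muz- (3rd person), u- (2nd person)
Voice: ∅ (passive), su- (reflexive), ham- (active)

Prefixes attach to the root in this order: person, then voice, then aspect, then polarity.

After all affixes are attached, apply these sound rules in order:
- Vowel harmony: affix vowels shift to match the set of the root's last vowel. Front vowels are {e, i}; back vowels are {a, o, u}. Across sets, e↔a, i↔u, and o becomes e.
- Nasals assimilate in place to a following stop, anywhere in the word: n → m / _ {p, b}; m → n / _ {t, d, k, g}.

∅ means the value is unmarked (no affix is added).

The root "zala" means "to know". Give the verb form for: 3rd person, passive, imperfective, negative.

Attach person 3rd person muz- → muzzala.
voice = passive: zero marking, form stays muzzala.
Attach aspect imperfective mi- → mimuzzala.
polarity = negative: zero marking, form stays mimuzzala.
Apply vowel harmony: mimuzzala → mumuzzala.
Nasal assimilation: no change.

mumuzzala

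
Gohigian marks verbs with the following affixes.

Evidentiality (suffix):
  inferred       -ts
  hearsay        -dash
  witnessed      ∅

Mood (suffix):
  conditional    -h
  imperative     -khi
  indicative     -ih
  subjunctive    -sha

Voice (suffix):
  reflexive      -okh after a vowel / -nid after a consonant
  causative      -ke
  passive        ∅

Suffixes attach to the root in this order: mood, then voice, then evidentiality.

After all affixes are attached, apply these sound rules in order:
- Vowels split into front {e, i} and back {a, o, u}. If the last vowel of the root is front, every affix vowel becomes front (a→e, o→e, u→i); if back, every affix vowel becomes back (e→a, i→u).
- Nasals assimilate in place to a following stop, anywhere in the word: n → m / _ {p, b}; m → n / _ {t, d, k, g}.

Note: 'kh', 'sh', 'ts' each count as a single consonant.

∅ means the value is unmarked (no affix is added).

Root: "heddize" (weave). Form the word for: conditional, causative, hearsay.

Attach mood conditional -h → heddizeh.
Attach voice causative -ke → heddizehke.
Attach evidentiality hearsay -dash → heddizehkedash.
Apply vowel harmony: heddizehkedash → heddizehkedesh.
Nasal assimilation: no change.

heddizehkedesh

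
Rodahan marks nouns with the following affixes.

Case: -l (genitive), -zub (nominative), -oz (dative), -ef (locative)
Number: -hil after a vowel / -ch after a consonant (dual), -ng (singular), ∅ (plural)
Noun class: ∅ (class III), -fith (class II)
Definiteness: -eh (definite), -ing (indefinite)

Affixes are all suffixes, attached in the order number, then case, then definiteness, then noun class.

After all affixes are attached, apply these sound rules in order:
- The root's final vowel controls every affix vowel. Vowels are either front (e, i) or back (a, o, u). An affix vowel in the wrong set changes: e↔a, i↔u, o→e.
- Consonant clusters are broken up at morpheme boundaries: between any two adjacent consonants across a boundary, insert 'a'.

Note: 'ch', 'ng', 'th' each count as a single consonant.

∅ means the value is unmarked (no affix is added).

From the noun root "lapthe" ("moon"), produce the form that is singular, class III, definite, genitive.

Attach number singular -ng → laptheng.
Attach case genitive -l → lapthengl.
Attach definiteness definite -eh → lapthengleh.
noun class = class III: zero marking, form stays lapthengleh.
Vowel harmony: no change.
Apply epenthesis: lapthengleh → lapthengaleh.

lapthengaleh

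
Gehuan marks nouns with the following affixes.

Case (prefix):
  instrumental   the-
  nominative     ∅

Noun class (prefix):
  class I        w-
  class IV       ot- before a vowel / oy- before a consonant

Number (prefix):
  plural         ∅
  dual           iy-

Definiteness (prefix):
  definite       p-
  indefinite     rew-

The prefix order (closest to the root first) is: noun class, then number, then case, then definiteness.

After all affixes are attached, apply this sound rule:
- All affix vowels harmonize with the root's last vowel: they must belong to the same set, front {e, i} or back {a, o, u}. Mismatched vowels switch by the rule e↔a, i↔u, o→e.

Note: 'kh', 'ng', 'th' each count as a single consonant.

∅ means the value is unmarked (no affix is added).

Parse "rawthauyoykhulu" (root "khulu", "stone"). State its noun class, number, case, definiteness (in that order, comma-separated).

class IV, dual, instrumental, indefinite

Segment: rew-the-iy-oy-khulu.
noun class: ot/oy- → class IV.
number: iy- → dual.
case: the- → instrumental.
definiteness: rew- → indefinite.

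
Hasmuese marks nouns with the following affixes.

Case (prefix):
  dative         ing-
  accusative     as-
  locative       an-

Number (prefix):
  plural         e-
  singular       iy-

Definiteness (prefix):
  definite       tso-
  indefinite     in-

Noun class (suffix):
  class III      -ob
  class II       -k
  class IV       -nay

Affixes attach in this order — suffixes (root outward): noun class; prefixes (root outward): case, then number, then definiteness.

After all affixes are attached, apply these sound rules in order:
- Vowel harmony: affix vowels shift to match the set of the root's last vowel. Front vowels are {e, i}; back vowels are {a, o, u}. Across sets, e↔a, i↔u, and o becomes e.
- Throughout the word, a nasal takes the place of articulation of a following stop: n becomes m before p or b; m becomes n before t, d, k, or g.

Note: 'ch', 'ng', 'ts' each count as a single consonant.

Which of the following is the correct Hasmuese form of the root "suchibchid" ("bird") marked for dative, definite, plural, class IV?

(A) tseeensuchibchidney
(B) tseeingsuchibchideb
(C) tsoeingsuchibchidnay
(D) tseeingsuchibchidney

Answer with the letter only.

Attach case dative ing- → ingsuchibchid.
Attach noun class class IV -nay → ingsuchibchidnay.
Attach number plural e- → eingsuchibchidnay.
Attach definiteness definite tso- → tsoeingsuchibchidnay.
Apply vowel harmony: tsoeingsuchibchidnay → tseeingsuchibchidney.
Nasal assimilation: no change.
So the correct form is tseeingsuchibchidney, option (D).
(A) tseeensuchibchidney is wrong: it uses locative instead of dative for case.
(C) tsoeingsuchibchidnay is wrong: it fails to apply the sound rule(s).
(B) tseeingsuchibchideb is wrong: it uses class III instead of class IV for noun class.

D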